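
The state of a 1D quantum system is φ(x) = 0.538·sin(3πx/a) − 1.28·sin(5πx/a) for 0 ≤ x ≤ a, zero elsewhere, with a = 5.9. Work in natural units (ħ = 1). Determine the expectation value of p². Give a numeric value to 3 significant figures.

6.41

p² φ = −ħ² d²φ/dx²; ⟨p²⟩ = −ħ² ∫ φ*·φ'' dx / ∫|φ|² dx.
d²/dx² sin(jπx/a) = −(jπ/a)²·sin(jπx/a); on 0 ≤ x ≤ a, ∫sin²(jπx/a) dx = a/2 and ∫sin(jπx/a)·sin(lπx/a) dx = 0 for j ≠ l, so only diagonal terms survive in ∫|φ|² and ∫φ·φ″; ∫φ·φ′ dx = [φ²/2] between the walls = 0.
State is unnormalized: ∫|φ|² dx = 5.6871, and ∫φ*·(−ħ² φ'') dx = 36.438, so ⟨p²⟩ = 36.438 / 5.6871.
⟨p²⟩ = 6.4071.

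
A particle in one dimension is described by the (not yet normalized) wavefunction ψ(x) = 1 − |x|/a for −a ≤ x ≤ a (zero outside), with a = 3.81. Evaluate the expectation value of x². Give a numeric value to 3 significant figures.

1.45

⟨x²⟩ = ∫ x²·|ψ|² dx / ∫|ψ|² dx (integrals over the domain).
ψ is even, so ∫ over [−a, a] = 2∫₀ᵃ with ψ = 1 − x/a there: ∫₀ᵃ (1 − x/a)² dx = a/3, ∫₀ᵃ x²(1 − x/a)² dx = a³/30, ∫₀ᵃ x⁴(1 − x/a)² dx = a⁵/105.
State is unnormalized: ∫|ψ|² dx = 2.5400, and ∫ψ*·x²·ψ dx = 3.6871, so ⟨x²⟩ = 3.6871 / 2.5400.
⟨x²⟩ = 1.4516.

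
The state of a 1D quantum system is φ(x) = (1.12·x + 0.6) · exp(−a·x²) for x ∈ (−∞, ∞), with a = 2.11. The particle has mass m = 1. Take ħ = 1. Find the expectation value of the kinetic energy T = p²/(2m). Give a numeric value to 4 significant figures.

T = −(ħ²/2m) d²/dx², so ⟨T⟩ = −(ħ²/2m) ∫ φ*·φ'' dx / ∫|φ|² dx; with m = 1.
Expand each integrand as polynomial × e^(−2ax²) and use ∫x^(2j)·e^(−2ax²) dx = (2j−1)!!/(4a)^j · √(π/(2a)), odd powers → 0; here √(π/(2a)) = 0.86282. Differentiate with the product rule, d/dx e^(−ax²) = −2ax·e^(−ax²).
State is unnormalized: ∫|φ|² dx = 0.43885, and ∫φ*·(−ħ²/2m · φ'') dx = 0.73357, so ⟨T⟩ = 0.73357 / 0.43885.
⟨T⟩ = 1.6716.

1.672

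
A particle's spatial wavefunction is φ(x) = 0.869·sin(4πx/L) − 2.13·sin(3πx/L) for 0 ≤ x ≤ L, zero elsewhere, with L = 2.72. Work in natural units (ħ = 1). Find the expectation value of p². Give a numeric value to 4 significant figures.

13.34

p² φ = −ħ² d²φ/dx²; ⟨p²⟩ = −ħ² ∫ φ*·φ'' dx / ∫|φ|² dx.
d²/dx² sin(jπx/L) = −(jπ/L)²·sin(jπx/L); on 0 ≤ x ≤ L, ∫sin²(jπx/L) dx = L/2 and ∫sin(jπx/L)·sin(lπx/L) dx = 0 for j ≠ l, so only diagonal terms survive in ∫|φ|² and ∫φ·φ″; ∫φ·φ′ dx = [φ²/2] between the walls = 0.
State is unnormalized: ∫|φ|² dx = 7.1972, and ∫φ*·(−ħ² φ'') dx = 96.001, so ⟨p²⟩ = 96.001 / 7.1972.
⟨p²⟩ = 13.339.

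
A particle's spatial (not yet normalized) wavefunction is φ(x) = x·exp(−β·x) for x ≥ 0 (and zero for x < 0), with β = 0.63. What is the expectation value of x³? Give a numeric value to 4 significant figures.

⟨x³⟩ = ∫ x³·|φ|² dx / ∫|φ|² dx (integrals over the domain).
Every integrand reduces to terms xʲ·e^(−2βx) on [0, ∞); use ∫₀^∞ xʲ·e^(−2βx) dx = j!/(2β)^(j+1).
State is unnormalized: ∫|φ|² dx = 0.99981, and ∫φ*·x³·φ dx = 29.989, so ⟨x³⟩ = 29.989 / 0.99981.
⟨x³⟩ = 29.994.

29.99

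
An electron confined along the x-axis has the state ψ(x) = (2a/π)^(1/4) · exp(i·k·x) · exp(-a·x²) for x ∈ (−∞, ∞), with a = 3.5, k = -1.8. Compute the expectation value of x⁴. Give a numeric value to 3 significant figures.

0.0153

⟨x⁴⟩ = ∫ x⁴·|ψ|² dx (integrals over the domain).
Gaussian moments: ∫x^(2j)·e^(−2ax²) dx = (2j−1)!!/(4a)^j · √(π/(2a)), odd powers integrate to 0; here √(π/(2a)) = 0.66992.
⟨x⁴⟩ = 0.015306.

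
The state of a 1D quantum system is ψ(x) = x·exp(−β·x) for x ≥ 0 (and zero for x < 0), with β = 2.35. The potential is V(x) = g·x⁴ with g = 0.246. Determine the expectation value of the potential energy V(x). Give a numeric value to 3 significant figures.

⟨V⟩ = ∫ V(x)·|ψ|² dx / ∫|ψ|² dx.
Every integrand reduces to terms xʲ·e^(−2βx) on [0, ∞); use ∫₀^∞ xʲ·e^(−2βx) dx = j!/(2β)^(j+1).
State is unnormalized: ∫|ψ|² dx = 0.019264, and ∫ψ*·V(x)·ψ dx = 0.0034961, so ⟨V⟩ = 0.0034961 / 0.019264.
⟨V⟩ = 0.18149.

0.181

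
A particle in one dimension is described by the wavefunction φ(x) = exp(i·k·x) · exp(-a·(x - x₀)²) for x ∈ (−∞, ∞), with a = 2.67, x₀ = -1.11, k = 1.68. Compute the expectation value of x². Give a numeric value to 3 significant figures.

1.33

⟨x²⟩ = ∫ x²·|φ|² dx / ∫|φ|² dx (integrals over the domain).
Gaussian moments (u = x − x₀): ∫u^(2j)·e^(−2au²) du = (2j−1)!!/(4a)^j · √(π/(2a)), odd powers integrate to 0; here √(π/(2a)) = 0.76702.
State is unnormalized: ∫|φ|² dx = 0.76702, and ∫φ*·x²·φ dx = 1.0169, so ⟨x²⟩ = 1.0169 / 0.76702.
⟨x²⟩ = 1.3257.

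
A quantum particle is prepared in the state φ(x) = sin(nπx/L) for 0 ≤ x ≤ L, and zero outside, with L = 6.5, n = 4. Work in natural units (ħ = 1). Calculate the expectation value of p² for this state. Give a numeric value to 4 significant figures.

p² φ = −ħ² d²φ/dx²; ⟨p²⟩ = −ħ² ∫ φ*·φ'' dx / ∫|φ|² dx.
d/dx sin(nπx/L) = (nπ/L)·cos(nπx/L) and d²/dx² sin(nπx/L) = −(nπ/L)²·sin(nπx/L); on 0 ≤ x ≤ L, ∫sin²(nπx/L) dx = L/2 and ∫sin(nπx/L)·cos(nπx/L) dx = 0.
State is unnormalized: ∫|φ|² dx = 3.2500, and ∫φ*·(−ħ² φ'') dx = 12.147, so ⟨p²⟩ = 12.147 / 3.2500.
⟨p²⟩ = 3.7376.

3.738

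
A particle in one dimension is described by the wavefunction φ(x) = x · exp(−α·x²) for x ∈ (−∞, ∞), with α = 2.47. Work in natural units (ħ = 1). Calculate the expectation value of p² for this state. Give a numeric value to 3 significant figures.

7.41

p² φ = −ħ² d²φ/dx²; ⟨p²⟩ = −ħ² ∫ φ*·φ'' dx / ∫|φ|² dx.
Expand each integrand as polynomial × e^(−2αx²) and use ∫x^(2j)·e^(−2αx²) dx = (2j−1)!!/(4α)^j · √(π/(2α)), odd powers → 0; here √(π/(2α)) = 0.79746. Differentiate with the product rule, d/dx e^(−αx²) = −2αx·e^(−αx²).
State is unnormalized: ∫|φ|² dx = 0.080715, and ∫φ*·(−ħ² φ'') dx = 0.59810, so ⟨p²⟩ = 0.59810 / 0.080715.
⟨p²⟩ = 7.4100.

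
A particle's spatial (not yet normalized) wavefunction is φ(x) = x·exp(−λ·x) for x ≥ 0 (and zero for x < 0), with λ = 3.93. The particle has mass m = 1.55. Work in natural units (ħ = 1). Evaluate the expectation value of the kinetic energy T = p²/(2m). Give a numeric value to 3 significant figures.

4.98

T = −(ħ²/2m) d²/dx², so ⟨T⟩ = −(ħ²/2m) ∫ φ*·φ'' dx / ∫|φ|² dx; with m = 1.55.
Differentiate x·exp(−λ·x) with the product rule; every integrand then reduces to terms xʲ·e^(−2λx) on [0, ∞), with ∫₀^∞ xʲ·e^(−2λx) dx = j!/(2λ)^(j+1).
State is unnormalized: ∫|φ|² dx = 0.0041187, and ∫φ*·(−ħ²/2m · φ'') dx = 0.020520, so ⟨T⟩ = 0.020520 / 0.0041187.
⟨T⟩ = 4.9822.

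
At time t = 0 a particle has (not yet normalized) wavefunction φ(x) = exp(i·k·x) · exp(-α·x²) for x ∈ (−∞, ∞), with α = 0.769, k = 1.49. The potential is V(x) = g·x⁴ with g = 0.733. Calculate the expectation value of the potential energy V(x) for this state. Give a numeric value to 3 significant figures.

0.232

⟨V⟩ = ∫ V(x)·|φ|² dx / ∫|φ|² dx.
Gaussian moments: ∫x^(2j)·e^(−2αx²) dx = (2j−1)!!/(4α)^j · √(π/(2α)), odd powers integrate to 0; here √(π/(2α)) = 1.4292.
State is unnormalized: ∫|φ|² dx = 1.4292, and ∫φ*·V(x)·φ dx = 0.33216, so ⟨V⟩ = 0.33216 / 1.4292.
⟨V⟩ = 0.23241.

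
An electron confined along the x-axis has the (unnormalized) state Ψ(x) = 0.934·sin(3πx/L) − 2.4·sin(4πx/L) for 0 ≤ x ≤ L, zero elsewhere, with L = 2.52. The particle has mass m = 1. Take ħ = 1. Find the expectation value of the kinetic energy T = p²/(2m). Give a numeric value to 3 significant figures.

T = −(ħ²/2m) d²/dx², so ⟨T⟩ = −(ħ²/2m) ∫ Ψ*·Ψ'' dx / ∫|Ψ|² dx; with m = 1.
d²/dx² sin(jπx/L) = −(jπ/L)²·sin(jπx/L); on 0 ≤ x ≤ L, ∫sin²(jπx/L) dx = L/2 and ∫sin(jπx/L)·sin(lπx/L) dx = 0 for j ≠ l, so only diagonal terms survive in ∫|Ψ|² and ∫Ψ·Ψ″; ∫Ψ·Ψ′ dx = [Ψ²/2] between the walls = 0.
State is unnormalized: ∫|Ψ|² dx = 8.3568, and ∫Ψ*·(−ħ²/2m · Ψ'') dx = 97.924, so ⟨T⟩ = 97.924 / 8.3568.
⟨T⟩ = 11.718.

11.7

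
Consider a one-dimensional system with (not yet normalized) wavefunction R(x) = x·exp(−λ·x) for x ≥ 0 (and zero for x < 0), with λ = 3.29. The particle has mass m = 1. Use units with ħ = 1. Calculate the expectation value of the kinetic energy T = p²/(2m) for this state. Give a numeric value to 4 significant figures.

T = −(ħ²/2m) d²/dx², so ⟨T⟩ = −(ħ²/2m) ∫ R*·R'' dx / ∫|R|² dx; with m = 1.
Differentiate x·exp(−λ·x) with the product rule; every integrand then reduces to terms xʲ·e^(−2λx) on [0, ∞), with ∫₀^∞ xʲ·e^(−2λx) dx = j!/(2λ)^(j+1).
State is unnormalized: ∫|R|² dx = 0.0070202, and ∫R*·(−ħ²/2m · R'') dx = 0.037994, so ⟨T⟩ = 0.037994 / 0.0070202.
⟨T⟩ = 5.4121.

5.412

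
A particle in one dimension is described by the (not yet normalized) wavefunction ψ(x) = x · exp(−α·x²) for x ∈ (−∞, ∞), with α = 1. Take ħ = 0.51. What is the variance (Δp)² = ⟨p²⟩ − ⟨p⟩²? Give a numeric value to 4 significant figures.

Compute ⟨p⟩ and ⟨p²⟩ separately; (Δp)² = ⟨p²⟩ − ⟨p⟩².
Expand each integrand as polynomial × e^(−2αx²) and use ∫x^(2j)·e^(−2αx²) dx = (2j−1)!!/(4α)^j · √(π/(2α)), odd powers → 0; here √(π/(2α)) = 1.2533. Differentiate with the product rule, d/dx e^(−αx²) = −2αx·e^(−αx²).
Normalization: ∫|ψ|² dx = 0.31333.
⟨p⟩ = 0.0000 and ⟨p²⟩ = 0.78030.
(Δp)² = 0.78030 − (0.0000)² = 0.78030.

0.7803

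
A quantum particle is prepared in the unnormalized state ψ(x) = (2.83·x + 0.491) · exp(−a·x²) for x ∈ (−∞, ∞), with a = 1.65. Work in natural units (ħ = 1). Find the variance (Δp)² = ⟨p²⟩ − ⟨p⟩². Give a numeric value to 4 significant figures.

Compute ⟨p⟩ and ⟨p²⟩ separately; (Δp)² = ⟨p²⟩ − ⟨p⟩².
Expand each integrand as polynomial × e^(−2ax²) and use ∫x^(2j)·e^(−2ax²) dx = (2j−1)!!/(4a)^j · √(π/(2a)), odd powers → 0; here √(π/(2a)) = 0.97570. Differentiate with the product rule, d/dx e^(−ax²) = −2ax·e^(−ax²).
Normalization: ∫|ψ|² dx = 1.4192.
⟨p⟩ = 0.0000 and ⟨p²⟩ = 4.4030.
(Δp)² = 4.4030 − (0.0000)² = 4.4030.

4.403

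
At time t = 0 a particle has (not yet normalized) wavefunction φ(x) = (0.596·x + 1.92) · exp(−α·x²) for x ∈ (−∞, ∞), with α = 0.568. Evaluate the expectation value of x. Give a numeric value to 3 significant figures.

0.262

⟨x⟩ = ∫ x·|φ|² dx / ∫|φ|² dx (integrals over the domain).
Expand each integrand as polynomial × e^(−2αx²) and use ∫x^(2j)·e^(−2αx²) dx = (2j−1)!!/(4α)^j · √(π/(2α)), odd powers → 0; here √(π/(2α)) = 1.6630.
State is unnormalized: ∫|φ|² dx = 6.3904, and ∫φ*·x·φ dx = 1.6752, so ⟨x⟩ = 1.6752 / 6.3904.
⟨x⟩ = 0.26214.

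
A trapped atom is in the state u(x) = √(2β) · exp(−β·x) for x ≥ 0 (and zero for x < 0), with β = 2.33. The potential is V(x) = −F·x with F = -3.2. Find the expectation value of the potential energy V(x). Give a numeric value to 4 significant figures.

⟨V⟩ = ∫ V(x)·|u|² dx.
Every integrand reduces to terms xʲ·e^(−2βx) on [0, ∞); use ∫₀^∞ xʲ·e^(−2βx) dx = j!/(2β)^(j+1).
⟨V⟩ = 0.68670.

0.6867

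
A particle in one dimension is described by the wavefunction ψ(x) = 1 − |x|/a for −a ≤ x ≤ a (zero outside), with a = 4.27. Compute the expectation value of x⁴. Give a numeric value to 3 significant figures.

9.50

⟨x⁴⟩ = ∫ x⁴·|ψ|² dx / ∫|ψ|² dx (integrals over the domain).
ψ is even, so ∫ over [−a, a] = 2∫₀ᵃ with ψ = 1 − x/a there: ∫₀ᵃ (1 − x/a)² dx = a/3, ∫₀ᵃ x²(1 − x/a)² dx = a³/30, ∫₀ᵃ x⁴(1 − x/a)² dx = a⁵/105.
State is unnormalized: ∫|ψ|² dx = 2.8467, and ∫ψ*·x⁴·ψ dx = 27.038, so ⟨x⁴⟩ = 27.038 / 2.8467.
⟨x⁴⟩ = 9.4982.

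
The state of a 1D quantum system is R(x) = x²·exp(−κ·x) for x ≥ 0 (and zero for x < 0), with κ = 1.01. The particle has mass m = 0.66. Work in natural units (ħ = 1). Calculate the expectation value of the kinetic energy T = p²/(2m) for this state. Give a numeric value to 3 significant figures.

0.258

T = −(ħ²/2m) d²/dx², so ⟨T⟩ = −(ħ²/2m) ∫ R*·R'' dx / ∫|R|² dx; with m = 0.66.
Differentiate x²·exp(−κ·x) with the product rule; every integrand then reduces to terms xʲ·e^(−2κx) on [0, ∞), with ∫₀^∞ xʲ·e^(−2κx) dx = j!/(2κ)^(j+1).
State is unnormalized: ∫|R|² dx = 0.71360, and ∫R*·(−ħ²/2m · R'') dx = 0.18382, so ⟨T⟩ = 0.18382 / 0.71360.
⟨T⟩ = 0.25760.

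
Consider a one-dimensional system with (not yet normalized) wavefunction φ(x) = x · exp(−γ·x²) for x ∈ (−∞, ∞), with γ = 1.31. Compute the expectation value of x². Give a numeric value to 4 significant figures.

0.5725

⟨x²⟩ = ∫ x²·|φ|² dx / ∫|φ|² dx (integrals over the domain).
Expand each integrand as polynomial × e^(−2γx²) and use ∫x^(2j)·e^(−2γx²) dx = (2j−1)!!/(4γ)^j · √(π/(2γ)), odd powers → 0; here √(π/(2γ)) = 1.0950.
State is unnormalized: ∫|φ|² dx = 0.20897, and ∫φ*·x²·φ dx = 0.11964, so ⟨x²⟩ = 0.11964 / 0.20897.
⟨x²⟩ = 0.57252.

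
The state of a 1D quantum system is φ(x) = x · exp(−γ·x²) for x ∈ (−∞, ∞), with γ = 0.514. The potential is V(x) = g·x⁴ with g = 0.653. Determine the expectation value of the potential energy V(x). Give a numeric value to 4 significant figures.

2.317

⟨V⟩ = ∫ V(x)·|φ|² dx / ∫|φ|² dx.
Expand each integrand as polynomial × e^(−2γx²) and use ∫x^(2j)·e^(−2γx²) dx = (2j−1)!!/(4γ)^j · √(π/(2γ)), odd powers → 0; here √(π/(2γ)) = 1.7481.
State is unnormalized: ∫|φ|² dx = 0.85027, and ∫φ*·V(x)·φ dx = 1.9702, so ⟨V⟩ = 1.9702 / 0.85027.
⟨V⟩ = 2.3172.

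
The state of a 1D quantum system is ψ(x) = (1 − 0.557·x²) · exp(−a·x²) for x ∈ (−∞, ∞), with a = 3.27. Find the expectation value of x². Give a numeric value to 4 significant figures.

0.06411

⟨x²⟩ = ∫ x²·|ψ|² dx / ∫|ψ|² dx (integrals over the domain).
Expand each integrand as polynomial × e^(−2ax²) and use ∫x^(2j)·e^(−2ax²) dx = (2j−1)!!/(4a)^j · √(π/(2a)), odd powers → 0; here √(π/(2a)) = 0.69308.
State is unnormalized: ∫|ψ|² dx = 0.63783, and ∫ψ*·x²·ψ dx = 0.040891, so ⟨x²⟩ = 0.040891 / 0.63783.
⟨x²⟩ = 0.064110.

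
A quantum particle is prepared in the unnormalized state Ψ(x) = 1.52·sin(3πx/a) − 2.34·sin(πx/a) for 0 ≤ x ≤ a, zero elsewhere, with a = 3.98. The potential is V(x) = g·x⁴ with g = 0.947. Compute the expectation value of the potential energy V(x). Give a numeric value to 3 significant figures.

19.0

⟨V⟩ = ∫ V(x)·|Ψ|² dx / ∫|Ψ|² dx.
On 0 ≤ x ≤ a (j ≠ l): ∫sin²(jπx/a) dx = a/2, ∫sin(jπx/a)·sin(lπx/a) dx = 0; diagonal moments ∫x·sin²(jπx/a) dx = a²/4, ∫x²·sin²(jπx/a) dx = a³·(1/6 − 1/(4j²π²)); cross terms ∫x·sin(jπx/a)·sin(lπx/a) dx = 0 for j + l even and −4jla²/(π²(j² − l²)²) for j + l odd, ∫x²·sin(jπx/a)·sin(lπx/a) dx = (−1)^(j+l)·4jla³/(π²(j² − l²)²); higher powers the same way via product-to-sum and parts.
State is unnormalized: ∫|Ψ|² dx = 15.494, and ∫Ψ*·V(x)·Ψ dx = 294.73, so ⟨V⟩ = 294.73 / 15.494.
⟨V⟩ = 19.022.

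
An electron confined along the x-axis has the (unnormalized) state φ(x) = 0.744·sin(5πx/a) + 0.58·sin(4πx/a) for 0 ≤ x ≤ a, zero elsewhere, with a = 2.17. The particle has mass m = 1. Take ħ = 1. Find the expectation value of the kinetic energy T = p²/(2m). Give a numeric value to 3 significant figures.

T = −(ħ²/2m) d²/dx², so ⟨T⟩ = −(ħ²/2m) ∫ φ*·φ'' dx / ∫|φ|² dx; with m = 1.
d²/dx² sin(jπx/a) = −(jπ/a)²·sin(jπx/a); on 0 ≤ x ≤ a, ∫sin²(jπx/a) dx = a/2 and ∫sin(jπx/a)·sin(lπx/a) dx = 0 for j ≠ l, so only diagonal terms survive in ∫|φ|² and ∫φ·φ″; ∫φ·φ′ dx = [φ²/2] between the walls = 0.
State is unnormalized: ∫|φ|² dx = 0.96558, and ∫φ*·(−ħ²/2m · φ'') dx = 21.855, so ⟨T⟩ = 21.855 / 0.96558.
⟨T⟩ = 22.634.

22.6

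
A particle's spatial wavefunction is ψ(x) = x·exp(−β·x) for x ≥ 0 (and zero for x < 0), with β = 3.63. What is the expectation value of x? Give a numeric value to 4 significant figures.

0.4132

⟨x⟩ = ∫ x·|ψ|² dx / ∫|ψ|² dx (integrals over the domain).
Every integrand reduces to terms xʲ·e^(−2βx) on [0, ∞); use ∫₀^∞ xʲ·e^(−2βx) dx = j!/(2β)^(j+1).
State is unnormalized: ∫|ψ|² dx = 0.0052266, and ∫ψ*·x·ψ dx = 0.0021598, so ⟨x⟩ = 0.0021598 / 0.0052266.
⟨x⟩ = 0.41322.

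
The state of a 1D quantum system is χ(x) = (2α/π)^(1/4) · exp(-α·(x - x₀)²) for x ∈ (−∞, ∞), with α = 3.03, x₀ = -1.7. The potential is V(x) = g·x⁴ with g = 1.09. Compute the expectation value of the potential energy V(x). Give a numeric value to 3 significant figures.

10.7

⟨V⟩ = ∫ V(x)·|χ|² dx.
Gaussian moments (u = x − x₀): ∫u^(2j)·e^(−2αu²) du = (2j−1)!!/(4α)^j · √(π/(2α)), odd powers integrate to 0; here √(π/(2α)) = 0.72001.
⟨V⟩ = 10.686.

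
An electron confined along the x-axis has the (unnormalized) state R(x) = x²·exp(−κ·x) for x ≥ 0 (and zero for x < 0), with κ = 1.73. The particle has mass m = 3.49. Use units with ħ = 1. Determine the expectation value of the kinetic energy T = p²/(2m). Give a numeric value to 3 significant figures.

T = −(ħ²/2m) d²/dx², so ⟨T⟩ = −(ħ²/2m) ∫ R*·R'' dx / ∫|R|² dx; with m = 3.49.
Differentiate x²·exp(−κ·x) with the product rule; every integrand then reduces to terms xʲ·e^(−2κx) on [0, ∞), with ∫₀^∞ xʲ·e^(−2κx) dx = j!/(2κ)^(j+1).
State is unnormalized: ∫|R|² dx = 0.048398, and ∫R*·(−ħ²/2m · R'') dx = 0.0069175, so ⟨T⟩ = 0.0069175 / 0.048398.
⟨T⟩ = 0.14293.

0.143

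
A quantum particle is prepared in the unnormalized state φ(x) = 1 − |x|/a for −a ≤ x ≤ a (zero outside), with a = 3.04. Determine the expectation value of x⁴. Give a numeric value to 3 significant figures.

2.44

⟨x⁴⟩ = ∫ x⁴·|φ|² dx / ∫|φ|² dx (integrals over the domain).
φ is even, so ∫ over [−a, a] = 2∫₀ᵃ with φ = 1 − x/a there: ∫₀ᵃ (1 − x/a)² dx = a/3, ∫₀ᵃ x²(1 − x/a)² dx = a³/30, ∫₀ᵃ x⁴(1 − x/a)² dx = a⁵/105.
State is unnormalized: ∫|φ|² dx = 2.0267, and ∫φ*·x⁴·φ dx = 4.9455, so ⟨x⁴⟩ = 4.9455 / 2.0267.
⟨x⁴⟩ = 2.4402.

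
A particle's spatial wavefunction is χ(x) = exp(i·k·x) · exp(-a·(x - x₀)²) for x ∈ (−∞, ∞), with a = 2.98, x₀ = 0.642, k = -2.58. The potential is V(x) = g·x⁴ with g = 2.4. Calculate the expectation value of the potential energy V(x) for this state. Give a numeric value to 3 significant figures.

0.956

⟨V⟩ = ∫ V(x)·|χ|² dx / ∫|χ|² dx.
Gaussian moments (u = x − x₀): ∫u^(2j)·e^(−2au²) du = (2j−1)!!/(4a)^j · √(π/(2a)), odd powers integrate to 0; here √(π/(2a)) = 0.72603.
State is unnormalized: ∫|χ|² dx = 0.72603, and ∫χ*·V(x)·χ dx = 0.69430, so ⟨V⟩ = 0.69430 / 0.72603.
⟨V⟩ = 0.95630.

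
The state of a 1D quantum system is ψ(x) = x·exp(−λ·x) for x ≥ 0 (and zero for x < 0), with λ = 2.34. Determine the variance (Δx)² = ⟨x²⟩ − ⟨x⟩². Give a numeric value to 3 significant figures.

0.137

Compute ⟨x⟩ and ⟨x²⟩ separately, then (Δx)² = ⟨x²⟩ − ⟨x⟩².
Every integrand reduces to terms xʲ·e^(−2λx) on [0, ∞); use ∫₀^∞ xʲ·e^(−2λx) dx = j!/(2λ)^(j+1).
Normalization: ∫|ψ|² dx = 0.019512.
⟨x⟩ = 0.64103 and ⟨x²⟩ = 0.54789.
(Δx)² = 0.54789 − (0.64103)² = 0.13697.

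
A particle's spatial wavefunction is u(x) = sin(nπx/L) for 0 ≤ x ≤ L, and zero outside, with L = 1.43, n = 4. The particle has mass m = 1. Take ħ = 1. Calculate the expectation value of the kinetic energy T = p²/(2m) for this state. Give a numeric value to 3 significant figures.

38.6

T = −(ħ²/2m) d²/dx², so ⟨T⟩ = −(ħ²/2m) ∫ u*·u'' dx / ∫|u|² dx; with m = 1.
d/dx sin(nπx/L) = (nπ/L)·cos(nπx/L) and d²/dx² sin(nπx/L) = −(nπ/L)²·sin(nπx/L); on 0 ≤ x ≤ L, ∫sin²(nπx/L) dx = L/2 and ∫sin(nπx/L)·cos(nπx/L) dx = 0.
State is unnormalized: ∫|u|² dx = 0.71500, and ∫u*·(−ħ²/2m · u'') dx = 27.607, so ⟨T⟩ = 27.607 / 0.71500.
⟨T⟩ = 38.612.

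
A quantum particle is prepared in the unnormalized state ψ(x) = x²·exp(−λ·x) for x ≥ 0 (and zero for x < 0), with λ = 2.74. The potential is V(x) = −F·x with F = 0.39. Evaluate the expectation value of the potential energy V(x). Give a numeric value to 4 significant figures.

⟨V⟩ = ∫ V(x)·|ψ|² dx / ∫|ψ|² dx.
Every integrand reduces to terms xʲ·e^(−2λx) on [0, ∞); use ∫₀^∞ xʲ·e^(−2λx) dx = j!/(2λ)^(j+1).
State is unnormalized: ∫|ψ|² dx = 0.0048563, and ∫ψ*·V(x)·ψ dx = -0.0017281, so ⟨V⟩ = -0.0017281 / 0.0048563.
⟨V⟩ = -0.35584.

-0.3558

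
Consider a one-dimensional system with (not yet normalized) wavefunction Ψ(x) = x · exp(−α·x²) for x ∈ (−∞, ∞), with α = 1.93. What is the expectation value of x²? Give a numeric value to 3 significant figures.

⟨x²⟩ = ∫ x²·|Ψ|² dx / ∫|Ψ|² dx (integrals over the domain).
Expand each integrand as polynomial × e^(−2αx²) and use ∫x^(2j)·e^(−2αx²) dx = (2j−1)!!/(4α)^j · √(π/(2α)), odd powers → 0; here √(π/(2α)) = 0.90216.
State is unnormalized: ∫|Ψ|² dx = 0.11686, and ∫Ψ*·x²·Ψ dx = 0.045412, so ⟨x²⟩ = 0.045412 / 0.11686.
⟨x²⟩ = 0.38860.

0.389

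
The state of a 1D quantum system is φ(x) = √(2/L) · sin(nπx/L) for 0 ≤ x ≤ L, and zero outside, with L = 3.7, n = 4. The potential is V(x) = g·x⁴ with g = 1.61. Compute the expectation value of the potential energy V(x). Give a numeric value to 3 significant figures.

⟨V⟩ = ∫ V(x)·|φ|² dx.
With sin²θ = (1 − cos2θ)/2 on 0 ≤ x ≤ L: ∫sin²(nπx/L) dx = L/2, ∫x·sin²(nπx/L) dx = L²/4, ∫x²·sin²(nπx/L) dx = L³·(1/6 − 1/(4n²π²)); higher powers xᵏ the same way, integrating xᵏ·cos(2nπx/L) by parts.
⟨V⟩ = 58.455.

58.5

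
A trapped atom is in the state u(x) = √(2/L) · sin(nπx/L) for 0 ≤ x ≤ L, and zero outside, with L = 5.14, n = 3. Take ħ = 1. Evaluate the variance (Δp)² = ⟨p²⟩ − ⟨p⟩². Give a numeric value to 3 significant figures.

3.36

Compute ⟨p⟩ and ⟨p²⟩ separately; (Δp)² = ⟨p²⟩ − ⟨p⟩².
d/dx sin(nπx/L) = (nπ/L)·cos(nπx/L) and d²/dx² sin(nπx/L) = −(nπ/L)²·sin(nπx/L); on 0 ≤ x ≤ L, ∫sin²(nπx/L) dx = L/2 and ∫sin(nπx/L)·cos(nπx/L) dx = 0.
⟨p⟩ = 0.0000 and ⟨p²⟩ = 3.3621.
(Δp)² = 3.3621 − (0.0000)² = 3.3621.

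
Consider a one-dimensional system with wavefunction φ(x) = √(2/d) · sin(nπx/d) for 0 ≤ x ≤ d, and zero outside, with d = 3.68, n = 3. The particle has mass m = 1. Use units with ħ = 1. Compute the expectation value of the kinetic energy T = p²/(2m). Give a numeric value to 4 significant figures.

3.280

T = −(ħ²/2m) d²/dx², so ⟨T⟩ = −(ħ²/2m) ∫ φ*·φ'' dx; with m = 1.
d/dx sin(nπx/d) = (nπ/d)·cos(nπx/d) and d²/dx² sin(nπx/d) = −(nπ/d)²·sin(nπx/d); on 0 ≤ x ≤ d, ∫sin²(nπx/d) dx = d/2 and ∫sin(nπx/d)·cos(nπx/d) dx = 0.
⟨T⟩ = 3.2796.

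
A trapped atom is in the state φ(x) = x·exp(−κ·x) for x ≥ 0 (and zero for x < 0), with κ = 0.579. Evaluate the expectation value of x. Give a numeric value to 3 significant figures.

2.59

⟨x⟩ = ∫ x·|φ|² dx / ∫|φ|² dx (integrals over the domain).
Every integrand reduces to terms xʲ·e^(−2κx) on [0, ∞); use ∫₀^∞ xʲ·e^(−2κx) dx = j!/(2κ)^(j+1).
State is unnormalized: ∫|φ|² dx = 1.2880, and ∫φ*·x·φ dx = 3.3367, so ⟨x⟩ = 3.3367 / 1.2880.
⟨x⟩ = 2.5907.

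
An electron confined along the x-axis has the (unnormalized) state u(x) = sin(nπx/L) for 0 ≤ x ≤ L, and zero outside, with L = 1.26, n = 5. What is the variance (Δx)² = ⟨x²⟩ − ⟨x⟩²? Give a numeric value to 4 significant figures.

0.1291

Compute ⟨x⟩ and ⟨x²⟩ separately, then (Δx)² = ⟨x²⟩ − ⟨x⟩².
With sin²θ = (1 − cos2θ)/2 on 0 ≤ x ≤ L: ∫sin²(nπx/L) dx = L/2, ∫x·sin²(nπx/L) dx = L²/4, ∫x²·sin²(nπx/L) dx = L³·(1/6 − 1/(4n²π²)); higher powers xᵏ the same way, integrating xᵏ·cos(2nπx/L) by parts.
Normalization: ∫|u|² dx = 0.63000.
⟨x⟩ = 0.63000 and ⟨x²⟩ = 0.52598.
(Δx)² = 0.52598 − (0.63000)² = 0.12908.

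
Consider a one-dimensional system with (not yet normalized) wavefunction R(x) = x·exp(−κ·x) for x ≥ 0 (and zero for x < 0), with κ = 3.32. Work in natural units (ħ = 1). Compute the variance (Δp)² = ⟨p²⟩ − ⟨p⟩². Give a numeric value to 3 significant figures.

Compute ⟨p⟩ and ⟨p²⟩ separately; (Δp)² = ⟨p²⟩ − ⟨p⟩².
Differentiate x·exp(−κ·x) with the product rule; every integrand then reduces to terms xʲ·e^(−2κx) on [0, ∞), with ∫₀^∞ xʲ·e^(−2κx) dx = j!/(2κ)^(j+1).
Normalization: ∫|R|² dx = 0.0068317.
⟨p⟩ = 0.0000 and ⟨p²⟩ = 11.022.
(Δp)² = 11.022 − (0.0000)² = 11.022.

11.0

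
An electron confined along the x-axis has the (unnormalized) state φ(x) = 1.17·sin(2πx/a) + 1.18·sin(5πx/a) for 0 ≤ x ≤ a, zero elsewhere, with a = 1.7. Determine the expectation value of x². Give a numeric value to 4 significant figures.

0.8891

⟨x²⟩ = ∫ x²·|φ|² dx / ∫|φ|² dx (integrals over the domain).
On 0 ≤ x ≤ a (j ≠ l): ∫sin²(jπx/a) dx = a/2, ∫sin(jπx/a)·sin(lπx/a) dx = 0; diagonal moments ∫x·sin²(jπx/a) dx = a²/4, ∫x²·sin²(jπx/a) dx = a³·(1/6 − 1/(4j²π²)); cross terms ∫x·sin(jπx/a)·sin(lπx/a) dx = 0 for j + l even and −4jla²/(π²(j² − l²)²) for j + l odd, ∫x²·sin(jπx/a)·sin(lπx/a) dx = (−1)^(j+l)·4jla³/(π²(j² − l²)²); higher powers the same way via product-to-sum and parts.
State is unnormalized: ∫|φ|² dx = 2.3471, and ∫φ*·x²·φ dx = 2.0869, so ⟨x²⟩ = 2.0869 / 2.3471.
⟨x²⟩ = 0.88912.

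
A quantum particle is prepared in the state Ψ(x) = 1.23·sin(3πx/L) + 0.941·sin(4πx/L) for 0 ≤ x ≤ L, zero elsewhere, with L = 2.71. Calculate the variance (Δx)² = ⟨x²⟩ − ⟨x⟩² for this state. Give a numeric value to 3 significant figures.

Compute ⟨x⟩ and ⟨x²⟩ separately, then (Δx)² = ⟨x²⟩ − ⟨x⟩².
On 0 ≤ x ≤ L (j ≠ l): ∫sin²(jπx/L) dx = L/2, ∫sin(jπx/L)·sin(lπx/L) dx = 0; diagonal moments ∫x·sin²(jπx/L) dx = L²/4, ∫x²·sin²(jπx/L) dx = L³·(1/6 − 1/(4j²π²)); cross terms ∫x·sin(jπx/L)·sin(lπx/L) dx = 0 for j + l even and −4jlL²/(π²(j² − l²)²) for j + l odd, ∫x²·sin(jπx/L)·sin(lπx/L) dx = (−1)^(j+l)·4jlL³/(π²(j² − l²)²); higher powers the same way via product-to-sum and parts.
Normalization: ∫|Ψ|² dx = 3.2498.
⟨x⟩ = 0.83578 and ⟨x²⟩ = 1.0063.
(Δx)² = 1.0063 − (0.83578)² = 0.30776.

0.308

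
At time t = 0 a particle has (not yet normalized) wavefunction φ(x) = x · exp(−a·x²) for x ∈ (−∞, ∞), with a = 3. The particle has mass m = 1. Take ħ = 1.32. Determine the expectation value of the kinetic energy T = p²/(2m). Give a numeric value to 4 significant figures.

T = −(ħ²/2m) d²/dx², so ⟨T⟩ = −(ħ²/2m) ∫ φ*·φ'' dx / ∫|φ|² dx; with m = 1.
Expand each integrand as polynomial × e^(−2ax²) and use ∫x^(2j)·e^(−2ax²) dx = (2j−1)!!/(4a)^j · √(π/(2a)), odd powers → 0; here √(π/(2a)) = 0.72360. Differentiate with the product rule, d/dx e^(−ax²) = −2ax·e^(−ax²).
State is unnormalized: ∫|φ|² dx = 0.060300, and ∫φ*·(−ħ²/2m · φ'') dx = 0.47280, so ⟨T⟩ = 0.47280 / 0.060300.
⟨T⟩ = 7.8408.

7.841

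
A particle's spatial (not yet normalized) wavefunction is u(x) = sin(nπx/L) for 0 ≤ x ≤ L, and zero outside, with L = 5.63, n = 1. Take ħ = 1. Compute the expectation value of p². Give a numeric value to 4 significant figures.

p² u = −ħ² d²u/dx²; ⟨p²⟩ = −ħ² ∫ u*·u'' dx / ∫|u|² dx.
d/dx sin(nπx/L) = (nπ/L)·cos(nπx/L) and d²/dx² sin(nπx/L) = −(nπ/L)²·sin(nπx/L); on 0 ≤ x ≤ L, ∫sin²(nπx/L) dx = L/2 and ∫sin(nπx/L)·cos(nπx/L) dx = 0.
State is unnormalized: ∫|u|² dx = 2.8150, and ∫u*·(−ħ² u'') dx = 0.87652, so ⟨p²⟩ = 0.87652 / 2.8150.
⟨p²⟩ = 0.31137.

0.3114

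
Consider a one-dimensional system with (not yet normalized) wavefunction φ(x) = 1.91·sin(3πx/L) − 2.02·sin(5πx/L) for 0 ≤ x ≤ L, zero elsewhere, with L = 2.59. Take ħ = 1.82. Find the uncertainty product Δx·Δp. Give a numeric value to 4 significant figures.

Δx = √(⟨x²⟩−⟨x⟩²), Δp = √(⟨p²⟩−⟨p⟩²).
On 0 ≤ x ≤ L (j ≠ l): ∫sin²(jπx/L) dx = L/2, ∫sin(jπx/L)·sin(lπx/L) dx = 0; diagonal moments ∫x·sin²(jπx/L) dx = L²/4, ∫x²·sin²(jπx/L) dx = L³·(1/6 − 1/(4j²π²)); cross terms ∫x·sin(jπx/L)·sin(lπx/L) dx = 0 for j + l even and −4jlL²/(π²(j² − l²)²) for j + l odd, ∫x²·sin(jπx/L)·sin(lπx/L) dx = (−1)^(j+l)·4jlL³/(π²(j² − l²)²); higher powers the same way via product-to-sum and parts. d²/dx² sin(jπx/L) = −(jπ/L)²·sin(jπx/L); on 0 ≤ x ≤ L, ∫sin²(jπx/L) dx = L/2 and ∫sin(jπx/L)·sin(lπx/L) dx = 0 for j ≠ l, so only diagonal terms survive in ∫|φ|² and ∫φ·φ″; ∫φ·φ′ dx = [φ²/2] between the walls = 0.
Normalization: ∫|φ|² dx = 10.008.
⟨x⟩ = 1.2950, ⟨x²⟩ = 1.8929 ⇒ Δx = 0.46466.
⟨p⟩ = 0.0000, ⟨p²⟩ = 85.031 ⇒ Δp = 9.2212.
Δx·Δp = 4.2847.

4.285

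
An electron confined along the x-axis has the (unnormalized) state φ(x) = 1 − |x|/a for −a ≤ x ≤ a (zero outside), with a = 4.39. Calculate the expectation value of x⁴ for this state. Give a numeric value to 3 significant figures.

⟨x⁴⟩ = ∫ x⁴·|φ|² dx / ∫|φ|² dx (integrals over the domain).
φ is even, so ∫ over [−a, a] = 2∫₀ᵃ with φ = 1 − x/a there: ∫₀ᵃ (1 − x/a)² dx = a/3, ∫₀ᵃ x²(1 − x/a)² dx = a³/30, ∫₀ᵃ x⁴(1 − x/a)² dx = a⁵/105.
State is unnormalized: ∫|φ|² dx = 2.9267, and ∫φ*·x⁴·φ dx = 31.057, so ⟨x⁴⟩ = 31.057 / 2.9267.
⟨x⁴⟩ = 10.612.

10.6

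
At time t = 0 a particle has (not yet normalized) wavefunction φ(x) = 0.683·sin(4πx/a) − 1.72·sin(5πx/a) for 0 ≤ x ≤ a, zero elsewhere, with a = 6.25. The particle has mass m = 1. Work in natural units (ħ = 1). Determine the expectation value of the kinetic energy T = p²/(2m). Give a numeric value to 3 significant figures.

3.00

T = −(ħ²/2m) d²/dx², so ⟨T⟩ = −(ħ²/2m) ∫ φ*·φ'' dx / ∫|φ|² dx; with m = 1.
d²/dx² sin(jπx/a) = −(jπ/a)²·sin(jπx/a); on 0 ≤ x ≤ a, ∫sin²(jπx/a) dx = a/2 and ∫sin(jπx/a)·sin(lπx/a) dx = 0 for j ≠ l, so only diagonal terms survive in ∫|φ|² and ∫φ·φ″; ∫φ·φ′ dx = [φ²/2] between the walls = 0.
State is unnormalized: ∫|φ|² dx = 10.703, and ∫φ*·(−ħ²/2m · φ'') dx = 32.145, so ⟨T⟩ = 32.145 / 10.703.
⟨T⟩ = 3.0034.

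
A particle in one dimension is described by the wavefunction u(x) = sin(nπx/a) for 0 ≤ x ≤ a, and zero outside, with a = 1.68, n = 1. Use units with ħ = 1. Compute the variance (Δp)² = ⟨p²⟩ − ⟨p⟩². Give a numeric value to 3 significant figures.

3.50

Compute ⟨p⟩ and ⟨p²⟩ separately; (Δp)² = ⟨p²⟩ − ⟨p⟩².
d/dx sin(nπx/a) = (nπ/a)·cos(nπx/a) and d²/dx² sin(nπx/a) = −(nπ/a)²·sin(nπx/a); on 0 ≤ x ≤ a, ∫sin²(nπx/a) dx = a/2 and ∫sin(nπx/a)·cos(nπx/a) dx = 0.
Normalization: ∫|u|² dx = 0.84000.
⟨p⟩ = 0.0000 and ⟨p²⟩ = 3.4969.
(Δp)² = 3.4969 − (0.0000)² = 3.4969.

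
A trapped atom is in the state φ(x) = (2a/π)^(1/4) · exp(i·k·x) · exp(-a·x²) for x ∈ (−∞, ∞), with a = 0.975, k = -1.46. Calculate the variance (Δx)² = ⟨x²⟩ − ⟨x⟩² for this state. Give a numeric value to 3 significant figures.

Compute ⟨x⟩ and ⟨x²⟩ separately, then (Δx)² = ⟨x²⟩ − ⟨x⟩².
Gaussian moments: ∫x^(2j)·e^(−2ax²) dx = (2j−1)!!/(4a)^j · √(π/(2a)), odd powers integrate to 0; here √(π/(2a)) = 1.2693.
⟨x⟩ = 0.0000 and ⟨x²⟩ = 0.25641.
(Δx)² = 0.25641 − (0.0000)² = 0.25641.

0.256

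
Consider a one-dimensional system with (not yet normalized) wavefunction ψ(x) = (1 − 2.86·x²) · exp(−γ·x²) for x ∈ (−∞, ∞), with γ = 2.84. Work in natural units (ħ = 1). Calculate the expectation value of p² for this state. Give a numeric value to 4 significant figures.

p² ψ = −ħ² d²ψ/dx²; ⟨p²⟩ = −ħ² ∫ ψ*·ψ'' dx / ∫|ψ|² dx.
Expand each integrand as polynomial × e^(−2γx²) and use ∫x^(2j)·e^(−2γx²) dx = (2j−1)!!/(4γ)^j · √(π/(2γ)), odd powers → 0; here √(π/(2γ)) = 0.74371. Differentiate with the product rule, d/dx e^(−γx²) = −2γx·e^(−γx²).
State is unnormalized: ∫|ψ|² dx = 0.51065, and ∫ψ*·(−ħ² ψ'') dx = 4.1127, so ⟨p²⟩ = 4.1127 / 0.51065.
⟨p²⟩ = 8.0539.

8.054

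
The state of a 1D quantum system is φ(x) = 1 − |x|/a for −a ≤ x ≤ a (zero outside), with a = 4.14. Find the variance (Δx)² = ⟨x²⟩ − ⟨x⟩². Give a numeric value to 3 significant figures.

Compute ⟨x⟩ and ⟨x²⟩ separately, then (Δx)² = ⟨x²⟩ − ⟨x⟩².
φ is even, so ∫ over [−a, a] = 2∫₀ᵃ with φ = 1 − x/a there: ∫₀ᵃ (1 − x/a)² dx = a/3, ∫₀ᵃ x²(1 − x/a)² dx = a³/30, ∫₀ᵃ x⁴(1 − x/a)² dx = a⁵/105.
Normalization: ∫|φ|² dx = 2.7600.
⟨x⟩ = 0.0000 and ⟨x²⟩ = 1.7140.
(Δx)² = 1.7140 − (0.0000)² = 1.7140.

1.71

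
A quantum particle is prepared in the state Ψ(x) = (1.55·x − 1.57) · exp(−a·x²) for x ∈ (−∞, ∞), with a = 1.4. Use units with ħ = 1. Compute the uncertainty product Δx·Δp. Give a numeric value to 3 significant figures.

0.506

Δx = √(⟨x²⟩−⟨x⟩²), Δp = √(⟨p²⟩−⟨p⟩²).
Expand each integrand as polynomial × e^(−2ax²) and use ∫x^(2j)·e^(−2ax²) dx = (2j−1)!!/(4a)^j · √(π/(2a)), odd powers → 0; here √(π/(2a)) = 1.0592. Differentiate with the product rule, d/dx e^(−ax²) = −2ax·e^(−ax²).
Normalization: ∫|Ψ|² dx = 3.0654.
⟨x⟩ = -0.30032, ⟨x²⟩ = 0.23152 ⇒ Δx = 0.37593.
⟨p⟩ = 0.0000, ⟨p²⟩ = 1.8151 ⇒ Δp = 1.3473.
Δx·Δp = 0.50647.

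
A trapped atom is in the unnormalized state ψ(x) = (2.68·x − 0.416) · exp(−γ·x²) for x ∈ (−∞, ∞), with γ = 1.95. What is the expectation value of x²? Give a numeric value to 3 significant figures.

0.344

⟨x²⟩ = ∫ x²·|ψ|² dx / ∫|ψ|² dx (integrals over the domain).
Expand each integrand as polynomial × e^(−2γx²) and use ∫x^(2j)·e^(−2γx²) dx = (2j−1)!!/(4γ)^j · √(π/(2γ)), odd powers → 0; here √(π/(2γ)) = 0.89752.
State is unnormalized: ∫|ψ|² dx = 0.98177, and ∫ψ*·x²·ψ dx = 0.33778, so ⟨x²⟩ = 0.33778 / 0.98177.
⟨x²⟩ = 0.34405.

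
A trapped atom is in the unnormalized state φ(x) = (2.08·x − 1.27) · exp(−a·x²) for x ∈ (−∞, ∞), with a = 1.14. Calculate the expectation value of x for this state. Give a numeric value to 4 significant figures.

⟨x⟩ = ∫ x·|φ|² dx / ∫|φ|² dx (integrals over the domain).
Expand each integrand as polynomial × e^(−2ax²) and use ∫x^(2j)·e^(−2ax²) dx = (2j−1)!!/(4a)^j · √(π/(2a)), odd powers → 0; here √(π/(2a)) = 1.1738.
State is unnormalized: ∫|φ|² dx = 3.0070, and ∫φ*·x·φ dx = -1.3600, so ⟨x⟩ = -1.3600 / 3.0070.
⟨x⟩ = -0.45228.

-0.4523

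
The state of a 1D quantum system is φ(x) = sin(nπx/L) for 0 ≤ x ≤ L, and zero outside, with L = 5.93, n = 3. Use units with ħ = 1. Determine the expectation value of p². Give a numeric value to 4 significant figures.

p² φ = −ħ² d²φ/dx²; ⟨p²⟩ = −ħ² ∫ φ*·φ'' dx / ∫|φ|² dx.
d/dx sin(nπx/L) = (nπ/L)·cos(nπx/L) and d²/dx² sin(nπx/L) = −(nπ/L)²·sin(nπx/L); on 0 ≤ x ≤ L, ∫sin²(nπx/L) dx = L/2 and ∫sin(nπx/L)·cos(nπx/L) dx = 0.
State is unnormalized: ∫|φ|² dx = 2.9650, and ∫φ*·(−ħ² φ'') dx = 7.4896, so ⟨p²⟩ = 7.4896 / 2.9650.
⟨p²⟩ = 2.5260.

2.526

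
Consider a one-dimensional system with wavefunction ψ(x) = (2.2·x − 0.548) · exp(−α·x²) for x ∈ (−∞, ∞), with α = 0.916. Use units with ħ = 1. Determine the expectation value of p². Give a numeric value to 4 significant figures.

2.409

p² ψ = −ħ² d²ψ/dx²; ⟨p²⟩ = −ħ² ∫ ψ*·ψ'' dx / ∫|ψ|² dx.
Expand each integrand as polynomial × e^(−2αx²) and use ∫x^(2j)·e^(−2αx²) dx = (2j−1)!!/(4α)^j · √(π/(2α)), odd powers → 0; here √(π/(2α)) = 1.3095. Differentiate with the product rule, d/dx e^(−αx²) = −2αx·e^(−αx²).
State is unnormalized: ∫|ψ|² dx = 2.1231, and ∫ψ*·(−ħ² ψ'') dx = 5.1138, so ⟨p²⟩ = 5.1138 / 2.1231.
⟨p²⟩ = 2.4087.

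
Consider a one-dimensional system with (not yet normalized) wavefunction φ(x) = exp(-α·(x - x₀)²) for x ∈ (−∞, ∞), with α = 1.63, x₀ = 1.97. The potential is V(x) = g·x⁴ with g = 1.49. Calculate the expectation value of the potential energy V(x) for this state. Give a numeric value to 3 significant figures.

27.9

⟨V⟩ = ∫ V(x)·|φ|² dx / ∫|φ|² dx.
Gaussian moments (u = x − x₀): ∫u^(2j)·e^(−2αu²) du = (2j−1)!!/(4α)^j · √(π/(2α)), odd powers integrate to 0; here √(π/(2α)) = 0.98167.
State is unnormalized: ∫|φ|² dx = 0.98167, and ∫φ*·V(x)·φ dx = 27.357, so ⟨V⟩ = 27.357 / 0.98167.
⟨V⟩ = 27.868.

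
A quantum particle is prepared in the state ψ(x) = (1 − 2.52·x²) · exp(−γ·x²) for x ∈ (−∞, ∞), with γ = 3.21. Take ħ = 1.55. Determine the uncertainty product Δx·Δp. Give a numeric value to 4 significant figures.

0.8742

Δx = √(⟨x²⟩−⟨x⟩²), Δp = √(⟨p²⟩−⟨p⟩²).
Expand each integrand as polynomial × e^(−2γx²) and use ∫x^(2j)·e^(−2γx²) dx = (2j−1)!!/(4γ)^j · √(π/(2γ)), odd powers → 0; here √(π/(2γ)) = 0.69953. Differentiate with the product rule, d/dx e^(−γx²) = −2γx·e^(−γx²).
Normalization: ∫|ψ|² dx = 0.50578.
⟨x⟩ = 0.0000, ⟨x²⟩ = 0.043109 ⇒ Δx = 0.20763.
⟨p⟩ = 0.0000, ⟨p²⟩ = 17.729 ⇒ Δp = 4.2106.
Δx·Δp = 0.87422.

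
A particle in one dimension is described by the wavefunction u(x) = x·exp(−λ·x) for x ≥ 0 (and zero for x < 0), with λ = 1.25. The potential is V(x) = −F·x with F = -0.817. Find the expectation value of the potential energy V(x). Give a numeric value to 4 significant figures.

⟨V⟩ = ∫ V(x)·|u|² dx / ∫|u|² dx.
Every integrand reduces to terms xʲ·e^(−2λx) on [0, ∞); use ∫₀^∞ xʲ·e^(−2λx) dx = j!/(2λ)^(j+1).
State is unnormalized: ∫|u|² dx = 0.12800, and ∫u*·V(x)·u dx = 0.12549, so ⟨V⟩ = 0.12549 / 0.12800.
⟨V⟩ = 0.98040.

0.9804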